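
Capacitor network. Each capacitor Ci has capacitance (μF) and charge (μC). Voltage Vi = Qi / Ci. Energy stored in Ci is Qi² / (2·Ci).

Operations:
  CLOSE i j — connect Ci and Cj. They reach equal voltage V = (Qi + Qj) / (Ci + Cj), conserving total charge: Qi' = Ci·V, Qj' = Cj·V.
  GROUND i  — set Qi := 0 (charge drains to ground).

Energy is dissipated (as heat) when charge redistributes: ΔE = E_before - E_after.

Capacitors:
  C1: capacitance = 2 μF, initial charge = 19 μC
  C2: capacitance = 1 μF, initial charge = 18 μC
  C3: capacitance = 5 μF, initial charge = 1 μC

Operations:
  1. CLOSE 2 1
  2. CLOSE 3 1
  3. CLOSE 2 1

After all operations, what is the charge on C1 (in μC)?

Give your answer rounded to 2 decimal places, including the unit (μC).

Answer: 13.11 μC

Derivation:
Initial: C1(2μF, Q=19μC, V=9.50V), C2(1μF, Q=18μC, V=18.00V), C3(5μF, Q=1μC, V=0.20V)
Op 1: CLOSE 2-1: Q_total=37.00, C_total=3.00, V=12.33; Q2=12.33, Q1=24.67; dissipated=24.083
Op 2: CLOSE 3-1: Q_total=25.67, C_total=7.00, V=3.67; Q3=18.33, Q1=7.33; dissipated=105.156
Op 3: CLOSE 2-1: Q_total=19.67, C_total=3.00, V=6.56; Q2=6.56, Q1=13.11; dissipated=25.037
Final charges: Q1=13.11, Q2=6.56, Q3=18.33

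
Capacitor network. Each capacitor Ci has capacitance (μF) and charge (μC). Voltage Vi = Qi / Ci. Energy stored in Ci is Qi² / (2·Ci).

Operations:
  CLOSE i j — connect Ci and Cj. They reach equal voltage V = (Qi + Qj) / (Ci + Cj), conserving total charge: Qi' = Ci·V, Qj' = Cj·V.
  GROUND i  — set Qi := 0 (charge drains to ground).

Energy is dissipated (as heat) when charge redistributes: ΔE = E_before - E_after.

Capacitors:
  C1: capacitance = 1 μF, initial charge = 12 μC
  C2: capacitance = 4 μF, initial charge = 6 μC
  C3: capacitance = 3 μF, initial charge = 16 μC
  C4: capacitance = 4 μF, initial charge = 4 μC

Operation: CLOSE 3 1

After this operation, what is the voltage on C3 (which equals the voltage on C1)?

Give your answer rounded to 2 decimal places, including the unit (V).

Answer: 7.00 V

Derivation:
Initial: C1(1μF, Q=12μC, V=12.00V), C2(4μF, Q=6μC, V=1.50V), C3(3μF, Q=16μC, V=5.33V), C4(4μF, Q=4μC, V=1.00V)
Op 1: CLOSE 3-1: Q_total=28.00, C_total=4.00, V=7.00; Q3=21.00, Q1=7.00; dissipated=16.667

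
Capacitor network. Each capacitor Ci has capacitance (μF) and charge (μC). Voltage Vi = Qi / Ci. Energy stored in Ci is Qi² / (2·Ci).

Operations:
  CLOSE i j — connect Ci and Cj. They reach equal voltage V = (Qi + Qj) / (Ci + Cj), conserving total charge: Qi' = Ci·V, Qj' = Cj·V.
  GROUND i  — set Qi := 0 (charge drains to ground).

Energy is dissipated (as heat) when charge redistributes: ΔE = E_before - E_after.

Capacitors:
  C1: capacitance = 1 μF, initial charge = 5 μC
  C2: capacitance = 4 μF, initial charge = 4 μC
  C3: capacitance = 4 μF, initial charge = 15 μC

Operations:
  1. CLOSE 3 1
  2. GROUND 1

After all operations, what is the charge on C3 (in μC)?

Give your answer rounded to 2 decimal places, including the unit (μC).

Answer: 16.00 μC

Derivation:
Initial: C1(1μF, Q=5μC, V=5.00V), C2(4μF, Q=4μC, V=1.00V), C3(4μF, Q=15μC, V=3.75V)
Op 1: CLOSE 3-1: Q_total=20.00, C_total=5.00, V=4.00; Q3=16.00, Q1=4.00; dissipated=0.625
Op 2: GROUND 1: Q1=0; energy lost=8.000
Final charges: Q1=0.00, Q2=4.00, Q3=16.00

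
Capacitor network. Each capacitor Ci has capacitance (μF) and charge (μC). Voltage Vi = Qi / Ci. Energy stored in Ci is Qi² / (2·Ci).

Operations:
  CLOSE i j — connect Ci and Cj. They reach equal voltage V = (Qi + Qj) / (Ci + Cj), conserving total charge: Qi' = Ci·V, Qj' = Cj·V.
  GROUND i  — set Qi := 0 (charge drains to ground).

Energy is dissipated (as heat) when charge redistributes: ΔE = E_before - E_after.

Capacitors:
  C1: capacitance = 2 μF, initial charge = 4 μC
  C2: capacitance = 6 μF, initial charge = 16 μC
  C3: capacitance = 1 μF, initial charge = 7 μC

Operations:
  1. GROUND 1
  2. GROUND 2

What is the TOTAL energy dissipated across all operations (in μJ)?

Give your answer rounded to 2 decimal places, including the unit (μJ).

Answer: 25.33 μJ

Derivation:
Initial: C1(2μF, Q=4μC, V=2.00V), C2(6μF, Q=16μC, V=2.67V), C3(1μF, Q=7μC, V=7.00V)
Op 1: GROUND 1: Q1=0; energy lost=4.000
Op 2: GROUND 2: Q2=0; energy lost=21.333
Total dissipated: 25.333 μJ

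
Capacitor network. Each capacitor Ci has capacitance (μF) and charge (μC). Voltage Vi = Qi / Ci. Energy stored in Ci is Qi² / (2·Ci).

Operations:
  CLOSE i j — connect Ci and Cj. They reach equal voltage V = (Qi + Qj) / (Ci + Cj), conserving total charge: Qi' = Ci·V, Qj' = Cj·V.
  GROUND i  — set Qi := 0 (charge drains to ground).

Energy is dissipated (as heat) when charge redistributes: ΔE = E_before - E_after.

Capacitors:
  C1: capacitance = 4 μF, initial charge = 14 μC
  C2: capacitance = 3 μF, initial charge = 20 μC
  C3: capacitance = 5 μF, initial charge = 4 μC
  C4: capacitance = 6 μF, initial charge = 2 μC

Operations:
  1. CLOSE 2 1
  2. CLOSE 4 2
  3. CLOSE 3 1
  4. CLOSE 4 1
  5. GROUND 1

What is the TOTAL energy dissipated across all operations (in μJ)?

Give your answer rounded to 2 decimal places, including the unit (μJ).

Answer: 57.26 μJ

Derivation:
Initial: C1(4μF, Q=14μC, V=3.50V), C2(3μF, Q=20μC, V=6.67V), C3(5μF, Q=4μC, V=0.80V), C4(6μF, Q=2μC, V=0.33V)
Op 1: CLOSE 2-1: Q_total=34.00, C_total=7.00, V=4.86; Q2=14.57, Q1=19.43; dissipated=8.595
Op 2: CLOSE 4-2: Q_total=16.57, C_total=9.00, V=1.84; Q4=11.05, Q2=5.52; dissipated=20.465
Op 3: CLOSE 3-1: Q_total=23.43, C_total=9.00, V=2.60; Q3=13.02, Q1=10.41; dissipated=18.289
Op 4: CLOSE 4-1: Q_total=21.46, C_total=10.00, V=2.15; Q4=12.88, Q1=8.58; dissipated=0.697
Op 5: GROUND 1: Q1=0; energy lost=9.211
Total dissipated: 57.257 μJ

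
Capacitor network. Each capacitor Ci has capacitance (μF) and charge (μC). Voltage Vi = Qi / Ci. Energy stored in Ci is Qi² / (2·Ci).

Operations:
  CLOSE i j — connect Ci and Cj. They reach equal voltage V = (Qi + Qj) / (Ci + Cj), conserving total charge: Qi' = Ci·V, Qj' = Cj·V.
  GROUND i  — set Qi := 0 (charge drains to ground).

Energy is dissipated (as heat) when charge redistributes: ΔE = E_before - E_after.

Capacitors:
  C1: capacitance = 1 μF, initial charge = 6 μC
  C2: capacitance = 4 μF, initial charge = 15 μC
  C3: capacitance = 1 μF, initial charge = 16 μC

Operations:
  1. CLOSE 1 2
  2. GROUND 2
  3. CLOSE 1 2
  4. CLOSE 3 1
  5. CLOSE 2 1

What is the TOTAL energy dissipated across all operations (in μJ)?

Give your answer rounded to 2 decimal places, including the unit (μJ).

Initial: C1(1μF, Q=6μC, V=6.00V), C2(4μF, Q=15μC, V=3.75V), C3(1μF, Q=16μC, V=16.00V)
Op 1: CLOSE 1-2: Q_total=21.00, C_total=5.00, V=4.20; Q1=4.20, Q2=16.80; dissipated=2.025
Op 2: GROUND 2: Q2=0; energy lost=35.280
Op 3: CLOSE 1-2: Q_total=4.20, C_total=5.00, V=0.84; Q1=0.84, Q2=3.36; dissipated=7.056
Op 4: CLOSE 3-1: Q_total=16.84, C_total=2.00, V=8.42; Q3=8.42, Q1=8.42; dissipated=57.456
Op 5: CLOSE 2-1: Q_total=11.78, C_total=5.00, V=2.36; Q2=9.42, Q1=2.36; dissipated=22.983
Total dissipated: 124.800 μJ

Answer: 124.80 μJ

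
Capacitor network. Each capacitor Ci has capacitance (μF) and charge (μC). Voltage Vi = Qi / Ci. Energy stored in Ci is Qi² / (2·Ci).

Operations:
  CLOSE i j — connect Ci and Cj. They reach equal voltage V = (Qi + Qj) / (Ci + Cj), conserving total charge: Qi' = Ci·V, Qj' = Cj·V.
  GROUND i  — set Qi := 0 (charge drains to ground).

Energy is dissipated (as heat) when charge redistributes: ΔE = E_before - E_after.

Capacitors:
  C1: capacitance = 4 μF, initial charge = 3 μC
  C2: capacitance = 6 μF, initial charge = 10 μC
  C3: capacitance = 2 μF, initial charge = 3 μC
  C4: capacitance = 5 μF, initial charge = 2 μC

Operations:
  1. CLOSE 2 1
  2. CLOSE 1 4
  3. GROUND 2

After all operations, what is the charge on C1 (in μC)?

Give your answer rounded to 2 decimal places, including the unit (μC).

Initial: C1(4μF, Q=3μC, V=0.75V), C2(6μF, Q=10μC, V=1.67V), C3(2μF, Q=3μC, V=1.50V), C4(5μF, Q=2μC, V=0.40V)
Op 1: CLOSE 2-1: Q_total=13.00, C_total=10.00, V=1.30; Q2=7.80, Q1=5.20; dissipated=1.008
Op 2: CLOSE 1-4: Q_total=7.20, C_total=9.00, V=0.80; Q1=3.20, Q4=4.00; dissipated=0.900
Op 3: GROUND 2: Q2=0; energy lost=5.070
Final charges: Q1=3.20, Q2=0.00, Q3=3.00, Q4=4.00

Answer: 3.20 μC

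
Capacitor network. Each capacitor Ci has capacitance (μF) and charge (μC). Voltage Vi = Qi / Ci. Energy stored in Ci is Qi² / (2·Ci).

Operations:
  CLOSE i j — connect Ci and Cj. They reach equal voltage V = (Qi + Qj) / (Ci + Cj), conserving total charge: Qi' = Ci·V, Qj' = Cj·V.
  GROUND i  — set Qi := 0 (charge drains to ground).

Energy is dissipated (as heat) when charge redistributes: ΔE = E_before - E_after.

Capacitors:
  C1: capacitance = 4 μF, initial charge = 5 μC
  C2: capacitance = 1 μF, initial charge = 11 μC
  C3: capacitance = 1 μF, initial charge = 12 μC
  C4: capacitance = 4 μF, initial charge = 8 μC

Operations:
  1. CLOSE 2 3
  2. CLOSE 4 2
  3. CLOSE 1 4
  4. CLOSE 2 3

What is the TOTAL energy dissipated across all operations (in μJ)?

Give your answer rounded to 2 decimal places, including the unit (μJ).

Answer: 57.81 μJ

Derivation:
Initial: C1(4μF, Q=5μC, V=1.25V), C2(1μF, Q=11μC, V=11.00V), C3(1μF, Q=12μC, V=12.00V), C4(4μF, Q=8μC, V=2.00V)
Op 1: CLOSE 2-3: Q_total=23.00, C_total=2.00, V=11.50; Q2=11.50, Q3=11.50; dissipated=0.250
Op 2: CLOSE 4-2: Q_total=19.50, C_total=5.00, V=3.90; Q4=15.60, Q2=3.90; dissipated=36.100
Op 3: CLOSE 1-4: Q_total=20.60, C_total=8.00, V=2.58; Q1=10.30, Q4=10.30; dissipated=7.022
Op 4: CLOSE 2-3: Q_total=15.40, C_total=2.00, V=7.70; Q2=7.70, Q3=7.70; dissipated=14.440
Total dissipated: 57.812 μJ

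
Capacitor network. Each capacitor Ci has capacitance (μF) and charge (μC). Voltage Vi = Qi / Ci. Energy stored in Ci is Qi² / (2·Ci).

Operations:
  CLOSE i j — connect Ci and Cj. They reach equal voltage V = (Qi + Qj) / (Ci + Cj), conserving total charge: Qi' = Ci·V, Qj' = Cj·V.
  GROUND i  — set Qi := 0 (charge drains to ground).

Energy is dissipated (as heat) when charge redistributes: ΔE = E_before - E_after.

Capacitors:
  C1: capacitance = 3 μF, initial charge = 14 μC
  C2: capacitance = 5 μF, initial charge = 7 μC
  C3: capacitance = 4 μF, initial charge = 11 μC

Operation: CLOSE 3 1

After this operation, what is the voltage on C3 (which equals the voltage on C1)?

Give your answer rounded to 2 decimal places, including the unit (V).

Initial: C1(3μF, Q=14μC, V=4.67V), C2(5μF, Q=7μC, V=1.40V), C3(4μF, Q=11μC, V=2.75V)
Op 1: CLOSE 3-1: Q_total=25.00, C_total=7.00, V=3.57; Q3=14.29, Q1=10.71; dissipated=3.149

Answer: 3.57 V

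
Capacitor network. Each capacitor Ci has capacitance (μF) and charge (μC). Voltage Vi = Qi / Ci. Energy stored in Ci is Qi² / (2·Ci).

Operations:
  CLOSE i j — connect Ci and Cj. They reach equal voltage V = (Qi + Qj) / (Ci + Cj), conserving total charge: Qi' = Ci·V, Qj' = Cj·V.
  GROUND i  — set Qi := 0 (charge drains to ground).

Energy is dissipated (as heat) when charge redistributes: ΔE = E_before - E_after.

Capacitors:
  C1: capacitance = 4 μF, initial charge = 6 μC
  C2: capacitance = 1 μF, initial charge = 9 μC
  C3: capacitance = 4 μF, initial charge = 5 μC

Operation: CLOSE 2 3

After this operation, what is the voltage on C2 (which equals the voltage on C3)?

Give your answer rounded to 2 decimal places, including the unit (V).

Answer: 2.80 V

Derivation:
Initial: C1(4μF, Q=6μC, V=1.50V), C2(1μF, Q=9μC, V=9.00V), C3(4μF, Q=5μC, V=1.25V)
Op 1: CLOSE 2-3: Q_total=14.00, C_total=5.00, V=2.80; Q2=2.80, Q3=11.20; dissipated=24.025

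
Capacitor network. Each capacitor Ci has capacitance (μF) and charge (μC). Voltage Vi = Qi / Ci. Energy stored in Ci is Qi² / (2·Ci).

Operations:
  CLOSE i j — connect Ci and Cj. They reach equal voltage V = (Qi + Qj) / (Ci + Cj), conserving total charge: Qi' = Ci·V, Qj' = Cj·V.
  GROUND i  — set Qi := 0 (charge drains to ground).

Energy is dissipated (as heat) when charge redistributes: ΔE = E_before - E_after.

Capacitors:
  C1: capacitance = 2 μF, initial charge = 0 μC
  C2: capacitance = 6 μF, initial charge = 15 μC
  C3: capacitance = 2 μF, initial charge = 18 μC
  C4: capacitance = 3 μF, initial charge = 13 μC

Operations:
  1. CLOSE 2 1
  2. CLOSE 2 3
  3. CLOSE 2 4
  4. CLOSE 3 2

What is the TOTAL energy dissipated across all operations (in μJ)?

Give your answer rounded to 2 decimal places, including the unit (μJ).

Initial: C1(2μF, Q=0μC, V=0.00V), C2(6μF, Q=15μC, V=2.50V), C3(2μF, Q=18μC, V=9.00V), C4(3μF, Q=13μC, V=4.33V)
Op 1: CLOSE 2-1: Q_total=15.00, C_total=8.00, V=1.88; Q2=11.25, Q1=3.75; dissipated=4.688
Op 2: CLOSE 2-3: Q_total=29.25, C_total=8.00, V=3.66; Q2=21.94, Q3=7.31; dissipated=38.074
Op 3: CLOSE 2-4: Q_total=34.94, C_total=9.00, V=3.88; Q2=23.29, Q4=11.65; dissipated=0.458
Op 4: CLOSE 3-2: Q_total=30.60, C_total=8.00, V=3.83; Q3=7.65, Q2=22.95; dissipated=0.038
Total dissipated: 43.258 μJ

Answer: 43.26 μJ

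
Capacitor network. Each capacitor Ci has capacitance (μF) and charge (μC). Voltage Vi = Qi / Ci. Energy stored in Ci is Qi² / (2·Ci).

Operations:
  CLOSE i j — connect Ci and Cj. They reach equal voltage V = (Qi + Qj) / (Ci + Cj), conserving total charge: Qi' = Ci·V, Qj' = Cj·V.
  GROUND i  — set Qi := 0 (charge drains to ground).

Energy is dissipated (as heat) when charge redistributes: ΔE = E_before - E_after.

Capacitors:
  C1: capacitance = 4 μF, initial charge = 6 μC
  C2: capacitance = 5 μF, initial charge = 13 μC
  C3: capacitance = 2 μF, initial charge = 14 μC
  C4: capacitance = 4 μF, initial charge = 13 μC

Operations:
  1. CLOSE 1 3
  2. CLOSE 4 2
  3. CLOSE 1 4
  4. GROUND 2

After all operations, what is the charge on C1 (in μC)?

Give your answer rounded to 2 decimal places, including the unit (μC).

Answer: 12.44 μC

Derivation:
Initial: C1(4μF, Q=6μC, V=1.50V), C2(5μF, Q=13μC, V=2.60V), C3(2μF, Q=14μC, V=7.00V), C4(4μF, Q=13μC, V=3.25V)
Op 1: CLOSE 1-3: Q_total=20.00, C_total=6.00, V=3.33; Q1=13.33, Q3=6.67; dissipated=20.167
Op 2: CLOSE 4-2: Q_total=26.00, C_total=9.00, V=2.89; Q4=11.56, Q2=14.44; dissipated=0.469
Op 3: CLOSE 1-4: Q_total=24.89, C_total=8.00, V=3.11; Q1=12.44, Q4=12.44; dissipated=0.198
Op 4: GROUND 2: Q2=0; energy lost=20.864
Final charges: Q1=12.44, Q2=0.00, Q3=6.67, Q4=12.44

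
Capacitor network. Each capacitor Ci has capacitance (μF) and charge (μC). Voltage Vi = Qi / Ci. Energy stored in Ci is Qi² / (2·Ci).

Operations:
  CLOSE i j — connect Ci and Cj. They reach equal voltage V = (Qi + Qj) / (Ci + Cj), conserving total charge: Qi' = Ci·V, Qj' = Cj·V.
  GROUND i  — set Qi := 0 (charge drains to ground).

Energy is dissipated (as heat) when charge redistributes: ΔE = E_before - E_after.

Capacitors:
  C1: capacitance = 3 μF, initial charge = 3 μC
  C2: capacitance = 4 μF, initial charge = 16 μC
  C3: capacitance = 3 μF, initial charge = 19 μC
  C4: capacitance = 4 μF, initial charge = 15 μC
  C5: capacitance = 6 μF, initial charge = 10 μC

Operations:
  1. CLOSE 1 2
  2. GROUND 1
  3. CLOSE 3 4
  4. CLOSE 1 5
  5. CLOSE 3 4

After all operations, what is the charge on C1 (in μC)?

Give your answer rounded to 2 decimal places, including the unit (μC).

Answer: 3.33 μC

Derivation:
Initial: C1(3μF, Q=3μC, V=1.00V), C2(4μF, Q=16μC, V=4.00V), C3(3μF, Q=19μC, V=6.33V), C4(4μF, Q=15μC, V=3.75V), C5(6μF, Q=10μC, V=1.67V)
Op 1: CLOSE 1-2: Q_total=19.00, C_total=7.00, V=2.71; Q1=8.14, Q2=10.86; dissipated=7.714
Op 2: GROUND 1: Q1=0; energy lost=11.051
Op 3: CLOSE 3-4: Q_total=34.00, C_total=7.00, V=4.86; Q3=14.57, Q4=19.43; dissipated=5.720
Op 4: CLOSE 1-5: Q_total=10.00, C_total=9.00, V=1.11; Q1=3.33, Q5=6.67; dissipated=2.778
Op 5: CLOSE 3-4: Q_total=34.00, C_total=7.00, V=4.86; Q3=14.57, Q4=19.43; dissipated=0.000
Final charges: Q1=3.33, Q2=10.86, Q3=14.57, Q4=19.43, Q5=6.67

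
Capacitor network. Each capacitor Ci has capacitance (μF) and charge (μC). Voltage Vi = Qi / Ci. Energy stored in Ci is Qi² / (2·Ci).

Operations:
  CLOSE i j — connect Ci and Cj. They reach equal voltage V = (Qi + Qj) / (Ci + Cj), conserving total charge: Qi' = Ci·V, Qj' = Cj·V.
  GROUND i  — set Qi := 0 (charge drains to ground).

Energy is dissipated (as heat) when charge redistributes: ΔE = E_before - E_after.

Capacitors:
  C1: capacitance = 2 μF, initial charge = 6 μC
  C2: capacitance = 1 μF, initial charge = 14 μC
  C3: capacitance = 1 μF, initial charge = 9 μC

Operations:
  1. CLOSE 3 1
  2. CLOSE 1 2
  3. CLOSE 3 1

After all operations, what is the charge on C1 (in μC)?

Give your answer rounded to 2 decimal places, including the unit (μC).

Answer: 14.00 μC

Derivation:
Initial: C1(2μF, Q=6μC, V=3.00V), C2(1μF, Q=14μC, V=14.00V), C3(1μF, Q=9μC, V=9.00V)
Op 1: CLOSE 3-1: Q_total=15.00, C_total=3.00, V=5.00; Q3=5.00, Q1=10.00; dissipated=12.000
Op 2: CLOSE 1-2: Q_total=24.00, C_total=3.00, V=8.00; Q1=16.00, Q2=8.00; dissipated=27.000
Op 3: CLOSE 3-1: Q_total=21.00, C_total=3.00, V=7.00; Q3=7.00, Q1=14.00; dissipated=3.000
Final charges: Q1=14.00, Q2=8.00, Q3=7.00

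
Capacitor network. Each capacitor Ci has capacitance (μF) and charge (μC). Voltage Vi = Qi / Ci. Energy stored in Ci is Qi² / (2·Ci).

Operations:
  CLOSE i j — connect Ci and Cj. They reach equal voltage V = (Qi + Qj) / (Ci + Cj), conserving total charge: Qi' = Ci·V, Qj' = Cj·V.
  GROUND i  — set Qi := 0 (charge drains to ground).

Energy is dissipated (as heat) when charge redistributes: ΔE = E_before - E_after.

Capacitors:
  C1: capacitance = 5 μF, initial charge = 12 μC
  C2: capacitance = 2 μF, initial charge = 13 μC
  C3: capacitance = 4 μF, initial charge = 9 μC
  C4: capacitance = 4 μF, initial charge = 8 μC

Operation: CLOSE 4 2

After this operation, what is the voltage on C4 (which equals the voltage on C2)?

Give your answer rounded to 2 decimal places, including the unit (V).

Initial: C1(5μF, Q=12μC, V=2.40V), C2(2μF, Q=13μC, V=6.50V), C3(4μF, Q=9μC, V=2.25V), C4(4μF, Q=8μC, V=2.00V)
Op 1: CLOSE 4-2: Q_total=21.00, C_total=6.00, V=3.50; Q4=14.00, Q2=7.00; dissipated=13.500

Answer: 3.50 V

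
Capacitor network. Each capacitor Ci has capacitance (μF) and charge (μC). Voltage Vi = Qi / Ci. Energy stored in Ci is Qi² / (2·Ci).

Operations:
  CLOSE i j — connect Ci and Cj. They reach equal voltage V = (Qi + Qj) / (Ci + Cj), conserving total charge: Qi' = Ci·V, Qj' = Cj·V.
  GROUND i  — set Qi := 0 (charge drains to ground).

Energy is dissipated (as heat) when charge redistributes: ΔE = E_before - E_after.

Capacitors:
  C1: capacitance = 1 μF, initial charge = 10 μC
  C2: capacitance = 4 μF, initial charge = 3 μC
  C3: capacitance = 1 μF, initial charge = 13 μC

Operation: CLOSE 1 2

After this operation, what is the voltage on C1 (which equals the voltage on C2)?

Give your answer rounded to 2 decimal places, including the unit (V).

Answer: 2.60 V

Derivation:
Initial: C1(1μF, Q=10μC, V=10.00V), C2(4μF, Q=3μC, V=0.75V), C3(1μF, Q=13μC, V=13.00V)
Op 1: CLOSE 1-2: Q_total=13.00, C_total=5.00, V=2.60; Q1=2.60, Q2=10.40; dissipated=34.225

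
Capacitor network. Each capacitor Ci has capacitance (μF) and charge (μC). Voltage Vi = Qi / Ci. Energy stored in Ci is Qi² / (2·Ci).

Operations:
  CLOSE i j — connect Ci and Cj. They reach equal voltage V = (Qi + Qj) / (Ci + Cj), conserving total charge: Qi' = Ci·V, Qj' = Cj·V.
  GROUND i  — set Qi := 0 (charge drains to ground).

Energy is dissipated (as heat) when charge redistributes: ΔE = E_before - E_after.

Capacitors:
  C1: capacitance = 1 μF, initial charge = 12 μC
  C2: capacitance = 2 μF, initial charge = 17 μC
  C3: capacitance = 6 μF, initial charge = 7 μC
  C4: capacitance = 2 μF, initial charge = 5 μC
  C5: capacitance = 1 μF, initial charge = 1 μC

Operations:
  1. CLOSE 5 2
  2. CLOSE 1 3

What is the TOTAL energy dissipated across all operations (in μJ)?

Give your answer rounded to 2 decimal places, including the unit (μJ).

Answer: 69.05 μJ

Derivation:
Initial: C1(1μF, Q=12μC, V=12.00V), C2(2μF, Q=17μC, V=8.50V), C3(6μF, Q=7μC, V=1.17V), C4(2μF, Q=5μC, V=2.50V), C5(1μF, Q=1μC, V=1.00V)
Op 1: CLOSE 5-2: Q_total=18.00, C_total=3.00, V=6.00; Q5=6.00, Q2=12.00; dissipated=18.750
Op 2: CLOSE 1-3: Q_total=19.00, C_total=7.00, V=2.71; Q1=2.71, Q3=16.29; dissipated=50.298
Total dissipated: 69.048 μJ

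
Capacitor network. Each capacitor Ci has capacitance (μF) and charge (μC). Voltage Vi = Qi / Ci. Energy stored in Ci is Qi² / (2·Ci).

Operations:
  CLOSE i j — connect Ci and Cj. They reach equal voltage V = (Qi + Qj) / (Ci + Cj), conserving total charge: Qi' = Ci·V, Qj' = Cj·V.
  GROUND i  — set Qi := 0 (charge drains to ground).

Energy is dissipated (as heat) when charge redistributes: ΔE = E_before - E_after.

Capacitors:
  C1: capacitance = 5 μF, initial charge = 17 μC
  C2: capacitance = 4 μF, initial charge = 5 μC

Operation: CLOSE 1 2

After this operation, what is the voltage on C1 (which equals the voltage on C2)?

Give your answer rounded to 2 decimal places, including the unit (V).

Answer: 2.44 V

Derivation:
Initial: C1(5μF, Q=17μC, V=3.40V), C2(4μF, Q=5μC, V=1.25V)
Op 1: CLOSE 1-2: Q_total=22.00, C_total=9.00, V=2.44; Q1=12.22, Q2=9.78; dissipated=5.136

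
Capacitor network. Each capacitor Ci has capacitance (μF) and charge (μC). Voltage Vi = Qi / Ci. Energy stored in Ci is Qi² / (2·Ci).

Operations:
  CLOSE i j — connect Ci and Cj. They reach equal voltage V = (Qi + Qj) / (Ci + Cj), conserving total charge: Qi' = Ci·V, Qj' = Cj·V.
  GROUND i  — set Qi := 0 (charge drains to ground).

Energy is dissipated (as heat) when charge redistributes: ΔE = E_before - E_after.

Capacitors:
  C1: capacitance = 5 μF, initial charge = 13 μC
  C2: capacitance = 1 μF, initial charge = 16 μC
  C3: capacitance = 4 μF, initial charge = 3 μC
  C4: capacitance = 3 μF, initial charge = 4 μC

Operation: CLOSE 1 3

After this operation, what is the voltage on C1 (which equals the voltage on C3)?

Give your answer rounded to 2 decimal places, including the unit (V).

Answer: 1.78 V

Derivation:
Initial: C1(5μF, Q=13μC, V=2.60V), C2(1μF, Q=16μC, V=16.00V), C3(4μF, Q=3μC, V=0.75V), C4(3μF, Q=4μC, V=1.33V)
Op 1: CLOSE 1-3: Q_total=16.00, C_total=9.00, V=1.78; Q1=8.89, Q3=7.11; dissipated=3.803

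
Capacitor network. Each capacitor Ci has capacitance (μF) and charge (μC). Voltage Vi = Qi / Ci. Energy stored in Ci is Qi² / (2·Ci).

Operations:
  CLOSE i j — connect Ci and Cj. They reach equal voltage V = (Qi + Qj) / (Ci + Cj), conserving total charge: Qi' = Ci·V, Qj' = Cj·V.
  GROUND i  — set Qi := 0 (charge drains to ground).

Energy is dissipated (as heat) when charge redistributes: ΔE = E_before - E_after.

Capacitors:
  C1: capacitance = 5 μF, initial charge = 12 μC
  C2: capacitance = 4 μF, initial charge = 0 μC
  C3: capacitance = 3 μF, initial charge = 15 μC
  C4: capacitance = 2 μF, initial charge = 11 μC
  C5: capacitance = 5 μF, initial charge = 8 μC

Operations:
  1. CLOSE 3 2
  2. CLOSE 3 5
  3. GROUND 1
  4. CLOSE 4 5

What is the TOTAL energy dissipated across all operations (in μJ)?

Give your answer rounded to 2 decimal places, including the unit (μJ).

Answer: 45.86 μJ

Derivation:
Initial: C1(5μF, Q=12μC, V=2.40V), C2(4μF, Q=0μC, V=0.00V), C3(3μF, Q=15μC, V=5.00V), C4(2μF, Q=11μC, V=5.50V), C5(5μF, Q=8μC, V=1.60V)
Op 1: CLOSE 3-2: Q_total=15.00, C_total=7.00, V=2.14; Q3=6.43, Q2=8.57; dissipated=21.429
Op 2: CLOSE 3-5: Q_total=14.43, C_total=8.00, V=1.80; Q3=5.41, Q5=9.02; dissipated=0.276
Op 3: GROUND 1: Q1=0; energy lost=14.400
Op 4: CLOSE 4-5: Q_total=20.02, C_total=7.00, V=2.86; Q4=5.72, Q5=14.30; dissipated=9.760
Total dissipated: 45.865 μJ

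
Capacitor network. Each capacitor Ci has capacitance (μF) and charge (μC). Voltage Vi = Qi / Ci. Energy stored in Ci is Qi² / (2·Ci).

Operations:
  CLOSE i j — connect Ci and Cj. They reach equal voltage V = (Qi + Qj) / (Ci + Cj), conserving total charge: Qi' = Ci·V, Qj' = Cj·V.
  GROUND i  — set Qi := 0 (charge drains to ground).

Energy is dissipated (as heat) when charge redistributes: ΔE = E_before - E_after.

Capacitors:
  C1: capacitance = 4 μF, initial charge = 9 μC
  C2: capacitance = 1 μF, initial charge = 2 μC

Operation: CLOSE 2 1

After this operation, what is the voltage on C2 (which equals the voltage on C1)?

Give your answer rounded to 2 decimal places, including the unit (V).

Answer: 2.20 V

Derivation:
Initial: C1(4μF, Q=9μC, V=2.25V), C2(1μF, Q=2μC, V=2.00V)
Op 1: CLOSE 2-1: Q_total=11.00, C_total=5.00, V=2.20; Q2=2.20, Q1=8.80; dissipated=0.025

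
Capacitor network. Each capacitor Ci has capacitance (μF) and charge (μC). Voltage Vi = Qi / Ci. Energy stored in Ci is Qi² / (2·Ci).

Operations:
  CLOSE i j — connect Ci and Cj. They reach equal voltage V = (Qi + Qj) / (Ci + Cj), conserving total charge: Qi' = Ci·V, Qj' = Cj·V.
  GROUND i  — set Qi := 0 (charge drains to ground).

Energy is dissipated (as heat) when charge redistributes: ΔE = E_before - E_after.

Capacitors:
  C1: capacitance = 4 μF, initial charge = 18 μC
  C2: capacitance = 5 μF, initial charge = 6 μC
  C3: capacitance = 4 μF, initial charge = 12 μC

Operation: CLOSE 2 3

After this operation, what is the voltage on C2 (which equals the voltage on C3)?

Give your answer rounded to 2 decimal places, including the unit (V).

Initial: C1(4μF, Q=18μC, V=4.50V), C2(5μF, Q=6μC, V=1.20V), C3(4μF, Q=12μC, V=3.00V)
Op 1: CLOSE 2-3: Q_total=18.00, C_total=9.00, V=2.00; Q2=10.00, Q3=8.00; dissipated=3.600

Answer: 2.00 V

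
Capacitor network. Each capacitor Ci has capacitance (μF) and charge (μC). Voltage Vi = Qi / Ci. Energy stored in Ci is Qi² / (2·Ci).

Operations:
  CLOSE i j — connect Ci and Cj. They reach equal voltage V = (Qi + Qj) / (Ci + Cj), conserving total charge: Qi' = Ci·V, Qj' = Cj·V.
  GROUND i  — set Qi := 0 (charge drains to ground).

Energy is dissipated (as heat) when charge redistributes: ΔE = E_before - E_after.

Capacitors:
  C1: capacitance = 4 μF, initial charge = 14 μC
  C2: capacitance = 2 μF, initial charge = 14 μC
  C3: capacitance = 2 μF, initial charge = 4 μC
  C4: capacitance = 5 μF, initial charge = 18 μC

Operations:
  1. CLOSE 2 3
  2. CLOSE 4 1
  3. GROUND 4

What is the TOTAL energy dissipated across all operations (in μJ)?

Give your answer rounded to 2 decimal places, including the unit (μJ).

Initial: C1(4μF, Q=14μC, V=3.50V), C2(2μF, Q=14μC, V=7.00V), C3(2μF, Q=4μC, V=2.00V), C4(5μF, Q=18μC, V=3.60V)
Op 1: CLOSE 2-3: Q_total=18.00, C_total=4.00, V=4.50; Q2=9.00, Q3=9.00; dissipated=12.500
Op 2: CLOSE 4-1: Q_total=32.00, C_total=9.00, V=3.56; Q4=17.78, Q1=14.22; dissipated=0.011
Op 3: GROUND 4: Q4=0; energy lost=31.605
Total dissipated: 44.116 μJ

Answer: 44.12 μJ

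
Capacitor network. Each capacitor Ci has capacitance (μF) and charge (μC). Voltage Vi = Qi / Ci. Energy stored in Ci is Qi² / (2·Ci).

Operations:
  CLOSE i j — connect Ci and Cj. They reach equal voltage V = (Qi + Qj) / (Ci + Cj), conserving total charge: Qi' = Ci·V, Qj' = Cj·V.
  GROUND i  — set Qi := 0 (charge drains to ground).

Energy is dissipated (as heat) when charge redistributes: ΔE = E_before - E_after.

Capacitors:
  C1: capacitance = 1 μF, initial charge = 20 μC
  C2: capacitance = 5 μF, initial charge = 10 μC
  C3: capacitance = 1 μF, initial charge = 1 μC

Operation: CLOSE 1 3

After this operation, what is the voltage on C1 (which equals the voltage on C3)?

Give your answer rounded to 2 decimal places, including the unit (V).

Initial: C1(1μF, Q=20μC, V=20.00V), C2(5μF, Q=10μC, V=2.00V), C3(1μF, Q=1μC, V=1.00V)
Op 1: CLOSE 1-3: Q_total=21.00, C_total=2.00, V=10.50; Q1=10.50, Q3=10.50; dissipated=90.250

Answer: 10.50 V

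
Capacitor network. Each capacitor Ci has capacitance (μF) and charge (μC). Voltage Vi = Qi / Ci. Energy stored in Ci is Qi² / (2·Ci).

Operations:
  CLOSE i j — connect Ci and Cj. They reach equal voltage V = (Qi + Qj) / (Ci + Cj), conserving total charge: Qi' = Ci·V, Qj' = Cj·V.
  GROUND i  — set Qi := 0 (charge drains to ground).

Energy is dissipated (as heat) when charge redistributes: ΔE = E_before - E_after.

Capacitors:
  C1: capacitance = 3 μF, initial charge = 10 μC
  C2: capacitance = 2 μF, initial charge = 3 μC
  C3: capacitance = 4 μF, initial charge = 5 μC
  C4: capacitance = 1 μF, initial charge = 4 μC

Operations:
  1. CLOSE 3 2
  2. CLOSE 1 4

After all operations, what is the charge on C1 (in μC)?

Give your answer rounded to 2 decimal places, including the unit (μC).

Initial: C1(3μF, Q=10μC, V=3.33V), C2(2μF, Q=3μC, V=1.50V), C3(4μF, Q=5μC, V=1.25V), C4(1μF, Q=4μC, V=4.00V)
Op 1: CLOSE 3-2: Q_total=8.00, C_total=6.00, V=1.33; Q3=5.33, Q2=2.67; dissipated=0.042
Op 2: CLOSE 1-4: Q_total=14.00, C_total=4.00, V=3.50; Q1=10.50, Q4=3.50; dissipated=0.167
Final charges: Q1=10.50, Q2=2.67, Q3=5.33, Q4=3.50

Answer: 10.50 μC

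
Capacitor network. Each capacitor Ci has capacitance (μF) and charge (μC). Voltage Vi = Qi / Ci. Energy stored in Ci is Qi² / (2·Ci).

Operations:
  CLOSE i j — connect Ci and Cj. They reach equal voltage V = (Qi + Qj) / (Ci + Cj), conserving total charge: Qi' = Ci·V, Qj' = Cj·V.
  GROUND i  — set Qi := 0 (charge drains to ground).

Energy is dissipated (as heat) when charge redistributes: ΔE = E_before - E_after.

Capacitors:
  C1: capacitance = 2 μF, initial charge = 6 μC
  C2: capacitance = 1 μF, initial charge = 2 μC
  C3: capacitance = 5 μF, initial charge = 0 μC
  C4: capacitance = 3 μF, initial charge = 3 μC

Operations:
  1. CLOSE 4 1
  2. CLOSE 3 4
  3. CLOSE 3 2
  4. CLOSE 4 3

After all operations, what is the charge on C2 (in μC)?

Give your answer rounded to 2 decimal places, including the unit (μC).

Answer: 0.90 μC

Derivation:
Initial: C1(2μF, Q=6μC, V=3.00V), C2(1μF, Q=2μC, V=2.00V), C3(5μF, Q=0μC, V=0.00V), C4(3μF, Q=3μC, V=1.00V)
Op 1: CLOSE 4-1: Q_total=9.00, C_total=5.00, V=1.80; Q4=5.40, Q1=3.60; dissipated=2.400
Op 2: CLOSE 3-4: Q_total=5.40, C_total=8.00, V=0.68; Q3=3.38, Q4=2.02; dissipated=3.038
Op 3: CLOSE 3-2: Q_total=5.38, C_total=6.00, V=0.90; Q3=4.48, Q2=0.90; dissipated=0.732
Op 4: CLOSE 4-3: Q_total=6.50, C_total=8.00, V=0.81; Q4=2.44, Q3=4.07; dissipated=0.046
Final charges: Q1=3.60, Q2=0.90, Q3=4.07, Q4=2.44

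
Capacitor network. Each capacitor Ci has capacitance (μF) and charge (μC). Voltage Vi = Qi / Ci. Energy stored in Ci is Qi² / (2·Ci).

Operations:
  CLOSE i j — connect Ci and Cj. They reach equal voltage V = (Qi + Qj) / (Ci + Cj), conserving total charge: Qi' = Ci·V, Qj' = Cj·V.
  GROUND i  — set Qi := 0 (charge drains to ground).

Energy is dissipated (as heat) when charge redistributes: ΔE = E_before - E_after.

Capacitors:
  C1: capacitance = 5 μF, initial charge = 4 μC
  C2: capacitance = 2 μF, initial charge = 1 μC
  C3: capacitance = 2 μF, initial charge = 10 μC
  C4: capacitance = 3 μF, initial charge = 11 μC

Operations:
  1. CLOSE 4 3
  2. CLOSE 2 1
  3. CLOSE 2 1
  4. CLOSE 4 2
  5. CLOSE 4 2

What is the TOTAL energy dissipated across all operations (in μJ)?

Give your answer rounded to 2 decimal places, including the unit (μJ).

Initial: C1(5μF, Q=4μC, V=0.80V), C2(2μF, Q=1μC, V=0.50V), C3(2μF, Q=10μC, V=5.00V), C4(3μF, Q=11μC, V=3.67V)
Op 1: CLOSE 4-3: Q_total=21.00, C_total=5.00, V=4.20; Q4=12.60, Q3=8.40; dissipated=1.067
Op 2: CLOSE 2-1: Q_total=5.00, C_total=7.00, V=0.71; Q2=1.43, Q1=3.57; dissipated=0.064
Op 3: CLOSE 2-1: Q_total=5.00, C_total=7.00, V=0.71; Q2=1.43, Q1=3.57; dissipated=0.000
Op 4: CLOSE 4-2: Q_total=14.03, C_total=5.00, V=2.81; Q4=8.42, Q2=5.61; dissipated=7.290
Op 5: CLOSE 4-2: Q_total=14.03, C_total=5.00, V=2.81; Q4=8.42, Q2=5.61; dissipated=0.000
Total dissipated: 8.421 μJ

Answer: 8.42 μJ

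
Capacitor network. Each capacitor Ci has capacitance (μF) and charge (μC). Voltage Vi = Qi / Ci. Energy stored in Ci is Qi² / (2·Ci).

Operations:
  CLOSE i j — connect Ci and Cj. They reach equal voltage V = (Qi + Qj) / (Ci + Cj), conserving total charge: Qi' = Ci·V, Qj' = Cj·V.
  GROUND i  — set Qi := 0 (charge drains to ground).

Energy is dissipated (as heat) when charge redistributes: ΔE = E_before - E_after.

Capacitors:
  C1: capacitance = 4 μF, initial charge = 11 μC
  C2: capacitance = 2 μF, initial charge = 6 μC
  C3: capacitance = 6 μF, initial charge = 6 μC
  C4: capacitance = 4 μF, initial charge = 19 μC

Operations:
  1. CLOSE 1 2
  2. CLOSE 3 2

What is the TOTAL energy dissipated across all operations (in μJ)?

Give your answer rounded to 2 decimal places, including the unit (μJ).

Initial: C1(4μF, Q=11μC, V=2.75V), C2(2μF, Q=6μC, V=3.00V), C3(6μF, Q=6μC, V=1.00V), C4(4μF, Q=19μC, V=4.75V)
Op 1: CLOSE 1-2: Q_total=17.00, C_total=6.00, V=2.83; Q1=11.33, Q2=5.67; dissipated=0.042
Op 2: CLOSE 3-2: Q_total=11.67, C_total=8.00, V=1.46; Q3=8.75, Q2=2.92; dissipated=2.521
Total dissipated: 2.562 μJ

Answer: 2.56 μJ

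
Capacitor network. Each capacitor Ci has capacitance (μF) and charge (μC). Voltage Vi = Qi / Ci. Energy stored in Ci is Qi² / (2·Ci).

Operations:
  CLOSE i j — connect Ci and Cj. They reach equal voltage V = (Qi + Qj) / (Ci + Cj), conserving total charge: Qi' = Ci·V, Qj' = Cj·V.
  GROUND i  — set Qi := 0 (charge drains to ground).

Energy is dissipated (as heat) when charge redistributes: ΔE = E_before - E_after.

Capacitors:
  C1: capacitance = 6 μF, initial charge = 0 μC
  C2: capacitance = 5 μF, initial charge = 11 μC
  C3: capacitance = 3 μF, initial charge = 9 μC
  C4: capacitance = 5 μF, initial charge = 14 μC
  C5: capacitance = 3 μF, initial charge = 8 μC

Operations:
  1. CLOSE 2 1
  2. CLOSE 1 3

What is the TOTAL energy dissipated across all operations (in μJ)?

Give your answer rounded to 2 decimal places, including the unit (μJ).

Initial: C1(6μF, Q=0μC, V=0.00V), C2(5μF, Q=11μC, V=2.20V), C3(3μF, Q=9μC, V=3.00V), C4(5μF, Q=14μC, V=2.80V), C5(3μF, Q=8μC, V=2.67V)
Op 1: CLOSE 2-1: Q_total=11.00, C_total=11.00, V=1.00; Q2=5.00, Q1=6.00; dissipated=6.600
Op 2: CLOSE 1-3: Q_total=15.00, C_total=9.00, V=1.67; Q1=10.00, Q3=5.00; dissipated=4.000
Total dissipated: 10.600 μJ

Answer: 10.60 μJ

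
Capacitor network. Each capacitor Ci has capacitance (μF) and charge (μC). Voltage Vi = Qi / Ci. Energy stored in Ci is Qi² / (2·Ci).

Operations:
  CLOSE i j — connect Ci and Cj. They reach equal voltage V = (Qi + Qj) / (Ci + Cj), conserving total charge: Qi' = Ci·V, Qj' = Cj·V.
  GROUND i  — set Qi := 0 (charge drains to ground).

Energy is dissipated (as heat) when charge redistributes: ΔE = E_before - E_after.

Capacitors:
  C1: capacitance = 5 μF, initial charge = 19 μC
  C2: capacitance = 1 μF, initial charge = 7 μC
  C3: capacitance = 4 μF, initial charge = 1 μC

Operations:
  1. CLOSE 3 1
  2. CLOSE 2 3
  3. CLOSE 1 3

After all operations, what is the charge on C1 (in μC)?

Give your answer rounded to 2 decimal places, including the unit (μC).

Answer: 13.23 μC

Derivation:
Initial: C1(5μF, Q=19μC, V=3.80V), C2(1μF, Q=7μC, V=7.00V), C3(4μF, Q=1μC, V=0.25V)
Op 1: CLOSE 3-1: Q_total=20.00, C_total=9.00, V=2.22; Q3=8.89, Q1=11.11; dissipated=14.003
Op 2: CLOSE 2-3: Q_total=15.89, C_total=5.00, V=3.18; Q2=3.18, Q3=12.71; dissipated=9.131
Op 3: CLOSE 1-3: Q_total=23.82, C_total=9.00, V=2.65; Q1=13.23, Q3=10.59; dissipated=1.015
Final charges: Q1=13.23, Q2=3.18, Q3=10.59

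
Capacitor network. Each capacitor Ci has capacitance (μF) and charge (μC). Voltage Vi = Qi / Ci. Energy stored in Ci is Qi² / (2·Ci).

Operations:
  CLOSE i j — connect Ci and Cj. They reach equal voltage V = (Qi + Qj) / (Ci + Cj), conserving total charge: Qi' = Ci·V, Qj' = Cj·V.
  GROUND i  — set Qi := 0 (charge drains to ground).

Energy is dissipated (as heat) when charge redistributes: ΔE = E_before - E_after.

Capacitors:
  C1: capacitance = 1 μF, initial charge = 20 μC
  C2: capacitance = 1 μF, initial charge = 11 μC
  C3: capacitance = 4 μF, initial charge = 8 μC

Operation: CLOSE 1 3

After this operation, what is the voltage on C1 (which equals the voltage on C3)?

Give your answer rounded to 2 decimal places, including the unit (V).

Answer: 5.60 V

Derivation:
Initial: C1(1μF, Q=20μC, V=20.00V), C2(1μF, Q=11μC, V=11.00V), C3(4μF, Q=8μC, V=2.00V)
Op 1: CLOSE 1-3: Q_total=28.00, C_total=5.00, V=5.60; Q1=5.60, Q3=22.40; dissipated=129.600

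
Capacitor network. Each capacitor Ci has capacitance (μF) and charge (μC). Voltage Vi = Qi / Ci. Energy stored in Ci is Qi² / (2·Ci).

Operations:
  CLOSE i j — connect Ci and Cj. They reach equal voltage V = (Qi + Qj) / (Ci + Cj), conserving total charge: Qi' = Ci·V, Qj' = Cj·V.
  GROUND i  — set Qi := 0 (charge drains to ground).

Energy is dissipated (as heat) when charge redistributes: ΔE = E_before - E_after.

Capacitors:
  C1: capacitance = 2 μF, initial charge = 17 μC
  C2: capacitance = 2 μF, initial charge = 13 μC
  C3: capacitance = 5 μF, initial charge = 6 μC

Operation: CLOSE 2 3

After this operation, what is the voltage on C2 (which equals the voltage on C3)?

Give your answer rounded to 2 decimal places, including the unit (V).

Answer: 2.71 V

Derivation:
Initial: C1(2μF, Q=17μC, V=8.50V), C2(2μF, Q=13μC, V=6.50V), C3(5μF, Q=6μC, V=1.20V)
Op 1: CLOSE 2-3: Q_total=19.00, C_total=7.00, V=2.71; Q2=5.43, Q3=13.57; dissipated=20.064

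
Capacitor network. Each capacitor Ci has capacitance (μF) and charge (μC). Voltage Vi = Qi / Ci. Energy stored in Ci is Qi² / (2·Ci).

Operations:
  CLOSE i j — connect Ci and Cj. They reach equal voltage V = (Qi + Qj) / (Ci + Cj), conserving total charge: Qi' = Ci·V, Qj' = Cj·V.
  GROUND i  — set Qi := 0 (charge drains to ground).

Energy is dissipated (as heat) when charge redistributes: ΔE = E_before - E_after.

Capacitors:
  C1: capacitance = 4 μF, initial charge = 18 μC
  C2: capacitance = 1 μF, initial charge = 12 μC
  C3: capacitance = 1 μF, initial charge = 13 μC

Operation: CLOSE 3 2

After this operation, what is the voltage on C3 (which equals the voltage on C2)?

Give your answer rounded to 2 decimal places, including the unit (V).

Answer: 12.50 V

Derivation:
Initial: C1(4μF, Q=18μC, V=4.50V), C2(1μF, Q=12μC, V=12.00V), C3(1μF, Q=13μC, V=13.00V)
Op 1: CLOSE 3-2: Q_total=25.00, C_total=2.00, V=12.50; Q3=12.50, Q2=12.50; dissipated=0.250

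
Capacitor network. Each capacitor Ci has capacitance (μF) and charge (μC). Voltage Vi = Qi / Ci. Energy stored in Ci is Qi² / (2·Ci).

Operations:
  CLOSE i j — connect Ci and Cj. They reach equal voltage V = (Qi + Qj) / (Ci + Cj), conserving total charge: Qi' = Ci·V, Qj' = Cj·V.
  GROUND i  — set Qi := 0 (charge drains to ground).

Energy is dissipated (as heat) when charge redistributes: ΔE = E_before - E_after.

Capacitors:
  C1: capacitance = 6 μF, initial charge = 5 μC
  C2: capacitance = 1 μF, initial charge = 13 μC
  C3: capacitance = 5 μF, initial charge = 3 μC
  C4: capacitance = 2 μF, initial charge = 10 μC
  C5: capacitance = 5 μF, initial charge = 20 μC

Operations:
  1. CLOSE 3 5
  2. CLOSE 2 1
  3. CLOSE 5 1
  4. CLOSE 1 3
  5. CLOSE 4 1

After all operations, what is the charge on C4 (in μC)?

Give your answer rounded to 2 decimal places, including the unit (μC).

Answer: 6.07 μC

Derivation:
Initial: C1(6μF, Q=5μC, V=0.83V), C2(1μF, Q=13μC, V=13.00V), C3(5μF, Q=3μC, V=0.60V), C4(2μF, Q=10μC, V=5.00V), C5(5μF, Q=20μC, V=4.00V)
Op 1: CLOSE 3-5: Q_total=23.00, C_total=10.00, V=2.30; Q3=11.50, Q5=11.50; dissipated=14.450
Op 2: CLOSE 2-1: Q_total=18.00, C_total=7.00, V=2.57; Q2=2.57, Q1=15.43; dissipated=63.440
Op 3: CLOSE 5-1: Q_total=26.93, C_total=11.00, V=2.45; Q5=12.24, Q1=14.69; dissipated=0.100
Op 4: CLOSE 1-3: Q_total=26.19, C_total=11.00, V=2.38; Q1=14.28, Q3=11.90; dissipated=0.030
Op 5: CLOSE 4-1: Q_total=24.28, C_total=8.00, V=3.04; Q4=6.07, Q1=18.21; dissipated=5.145
Final charges: Q1=18.21, Q2=2.57, Q3=11.90, Q4=6.07, Q5=12.24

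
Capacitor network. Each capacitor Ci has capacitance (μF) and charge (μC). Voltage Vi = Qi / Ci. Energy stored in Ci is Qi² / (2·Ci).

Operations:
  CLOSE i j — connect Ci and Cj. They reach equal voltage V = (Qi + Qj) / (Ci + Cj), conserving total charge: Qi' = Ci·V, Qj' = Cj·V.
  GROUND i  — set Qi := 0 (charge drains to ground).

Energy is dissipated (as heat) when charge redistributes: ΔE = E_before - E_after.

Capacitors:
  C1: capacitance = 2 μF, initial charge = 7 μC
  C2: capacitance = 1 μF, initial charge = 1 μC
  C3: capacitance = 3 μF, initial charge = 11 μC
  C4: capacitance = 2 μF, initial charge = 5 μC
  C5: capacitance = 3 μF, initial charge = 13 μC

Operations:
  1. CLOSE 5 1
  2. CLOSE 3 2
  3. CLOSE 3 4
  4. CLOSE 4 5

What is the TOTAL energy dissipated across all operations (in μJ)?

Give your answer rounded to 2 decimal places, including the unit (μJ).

Answer: 4.10 μJ

Derivation:
Initial: C1(2μF, Q=7μC, V=3.50V), C2(1μF, Q=1μC, V=1.00V), C3(3μF, Q=11μC, V=3.67V), C4(2μF, Q=5μC, V=2.50V), C5(3μF, Q=13μC, V=4.33V)
Op 1: CLOSE 5-1: Q_total=20.00, C_total=5.00, V=4.00; Q5=12.00, Q1=8.00; dissipated=0.417
Op 2: CLOSE 3-2: Q_total=12.00, C_total=4.00, V=3.00; Q3=9.00, Q2=3.00; dissipated=2.667
Op 3: CLOSE 3-4: Q_total=14.00, C_total=5.00, V=2.80; Q3=8.40, Q4=5.60; dissipated=0.150
Op 4: CLOSE 4-5: Q_total=17.60, C_total=5.00, V=3.52; Q4=7.04, Q5=10.56; dissipated=0.864
Total dissipated: 4.097 μJ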